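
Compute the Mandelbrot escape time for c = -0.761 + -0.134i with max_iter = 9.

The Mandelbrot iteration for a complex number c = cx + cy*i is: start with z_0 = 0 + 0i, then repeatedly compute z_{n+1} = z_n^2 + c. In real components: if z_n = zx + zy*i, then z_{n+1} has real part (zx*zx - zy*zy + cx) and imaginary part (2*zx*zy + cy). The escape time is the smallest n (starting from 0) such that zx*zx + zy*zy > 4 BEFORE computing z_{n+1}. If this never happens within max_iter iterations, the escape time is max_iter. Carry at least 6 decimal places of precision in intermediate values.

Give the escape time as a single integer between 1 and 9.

z_0 = 0 + 0i, c = -0.7610 + -0.1340i
Iter 1: z = -0.7610 + -0.1340i, |z|^2 = 0.5971
Iter 2: z = -0.1998 + 0.0699i, |z|^2 = 0.0448
Iter 3: z = -0.7260 + -0.1620i, |z|^2 = 0.5532
Iter 4: z = -0.2602 + 0.1011i, |z|^2 = 0.0779
Iter 5: z = -0.7035 + -0.1866i, |z|^2 = 0.5298
Iter 6: z = -0.3009 + 0.1286i, |z|^2 = 0.1071
Iter 7: z = -0.6870 + -0.2114i, |z|^2 = 0.5167
Iter 8: z = -0.3337 + 0.1565i, |z|^2 = 0.1358

Answer: 9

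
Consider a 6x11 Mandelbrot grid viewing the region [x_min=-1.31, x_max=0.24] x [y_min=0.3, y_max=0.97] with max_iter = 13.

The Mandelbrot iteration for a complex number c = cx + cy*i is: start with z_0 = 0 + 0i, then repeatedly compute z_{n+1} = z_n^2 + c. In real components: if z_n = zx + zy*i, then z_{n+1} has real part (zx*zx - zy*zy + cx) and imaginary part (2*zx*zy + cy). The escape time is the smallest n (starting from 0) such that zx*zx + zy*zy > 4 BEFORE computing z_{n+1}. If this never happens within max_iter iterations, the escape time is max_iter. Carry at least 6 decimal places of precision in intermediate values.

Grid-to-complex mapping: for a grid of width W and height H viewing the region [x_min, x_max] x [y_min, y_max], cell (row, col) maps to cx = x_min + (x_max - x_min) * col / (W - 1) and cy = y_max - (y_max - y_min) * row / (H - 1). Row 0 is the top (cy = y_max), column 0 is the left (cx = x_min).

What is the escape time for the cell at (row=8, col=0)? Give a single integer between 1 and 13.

z_0 = 0 + 0i, c = -1.3100 + 0.4340i
Iter 1: z = -1.3100 + 0.4340i, |z|^2 = 1.9045
Iter 2: z = 0.2177 + -0.7031i, |z|^2 = 0.5417
Iter 3: z = -1.7569 + 0.1278i, |z|^2 = 3.1031
Iter 4: z = 1.7604 + -0.0151i, |z|^2 = 3.0992
Iter 5: z = 1.7888 + 0.3807i, |z|^2 = 3.3446
Iter 6: z = 1.7447 + 1.7961i, |z|^2 = 6.2699
Escaped at iteration 6

Answer: 6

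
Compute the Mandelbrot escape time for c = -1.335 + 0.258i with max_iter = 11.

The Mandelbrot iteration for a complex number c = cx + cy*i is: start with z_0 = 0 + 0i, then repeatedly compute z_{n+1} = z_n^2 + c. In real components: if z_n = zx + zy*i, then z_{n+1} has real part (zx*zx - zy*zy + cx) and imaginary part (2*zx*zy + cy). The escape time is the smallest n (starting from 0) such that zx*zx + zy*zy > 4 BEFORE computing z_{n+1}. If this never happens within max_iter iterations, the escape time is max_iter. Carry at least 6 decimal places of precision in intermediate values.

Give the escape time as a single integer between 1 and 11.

z_0 = 0 + 0i, c = -1.3350 + 0.2580i
Iter 1: z = -1.3350 + 0.2580i, |z|^2 = 1.8488
Iter 2: z = 0.3807 + -0.4309i, |z|^2 = 0.3305
Iter 3: z = -1.3757 + -0.0700i, |z|^2 = 1.8976
Iter 4: z = 0.5528 + 0.4507i, |z|^2 = 0.5086
Iter 5: z = -1.2326 + 0.7562i, |z|^2 = 2.0911
Iter 6: z = -0.3876 + -1.6062i, |z|^2 = 2.7300
Iter 7: z = -3.7645 + 1.5032i, |z|^2 = 16.4312
Escaped at iteration 7

Answer: 7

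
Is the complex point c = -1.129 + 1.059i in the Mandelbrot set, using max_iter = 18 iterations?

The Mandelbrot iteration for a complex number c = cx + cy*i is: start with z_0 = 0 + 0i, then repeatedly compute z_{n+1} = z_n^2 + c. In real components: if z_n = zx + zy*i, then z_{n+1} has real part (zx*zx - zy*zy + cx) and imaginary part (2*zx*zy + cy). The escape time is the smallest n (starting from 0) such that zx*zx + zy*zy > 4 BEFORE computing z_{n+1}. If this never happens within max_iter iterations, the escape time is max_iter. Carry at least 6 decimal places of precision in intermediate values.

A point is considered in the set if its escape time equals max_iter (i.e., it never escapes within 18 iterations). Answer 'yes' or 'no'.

Answer: no

Derivation:
z_0 = 0 + 0i, c = -1.1290 + 1.0590i
Iter 1: z = -1.1290 + 1.0590i, |z|^2 = 2.3961
Iter 2: z = -0.9758 + -1.3322i, |z|^2 = 2.7271
Iter 3: z = -1.9516 + 3.6591i, |z|^2 = 17.1974
Escaped at iteration 3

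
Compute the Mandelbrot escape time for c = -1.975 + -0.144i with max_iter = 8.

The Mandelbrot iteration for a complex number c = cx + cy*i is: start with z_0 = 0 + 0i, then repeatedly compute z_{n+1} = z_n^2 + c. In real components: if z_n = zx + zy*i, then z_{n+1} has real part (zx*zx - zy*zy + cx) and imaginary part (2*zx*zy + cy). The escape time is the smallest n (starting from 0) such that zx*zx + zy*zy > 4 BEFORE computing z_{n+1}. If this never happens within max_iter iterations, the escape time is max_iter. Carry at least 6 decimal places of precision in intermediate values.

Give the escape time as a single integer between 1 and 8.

Answer: 3

Derivation:
z_0 = 0 + 0i, c = -1.9750 + -0.1440i
Iter 1: z = -1.9750 + -0.1440i, |z|^2 = 3.9214
Iter 2: z = 1.9049 + 0.4248i, |z|^2 = 3.8091
Iter 3: z = 1.4731 + 1.4744i, |z|^2 = 4.3440
Escaped at iteration 3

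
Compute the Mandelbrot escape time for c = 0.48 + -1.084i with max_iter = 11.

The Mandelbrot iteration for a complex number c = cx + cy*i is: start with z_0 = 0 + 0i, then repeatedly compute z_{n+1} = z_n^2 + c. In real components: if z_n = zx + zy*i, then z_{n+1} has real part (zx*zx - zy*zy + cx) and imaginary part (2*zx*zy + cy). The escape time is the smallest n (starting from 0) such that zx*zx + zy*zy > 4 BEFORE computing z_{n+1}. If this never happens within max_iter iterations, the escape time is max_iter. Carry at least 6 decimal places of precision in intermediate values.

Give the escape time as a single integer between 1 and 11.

z_0 = 0 + 0i, c = 0.4800 + -1.0840i
Iter 1: z = 0.4800 + -1.0840i, |z|^2 = 1.4055
Iter 2: z = -0.4647 + -2.1246i, |z|^2 = 4.7300
Escaped at iteration 2

Answer: 2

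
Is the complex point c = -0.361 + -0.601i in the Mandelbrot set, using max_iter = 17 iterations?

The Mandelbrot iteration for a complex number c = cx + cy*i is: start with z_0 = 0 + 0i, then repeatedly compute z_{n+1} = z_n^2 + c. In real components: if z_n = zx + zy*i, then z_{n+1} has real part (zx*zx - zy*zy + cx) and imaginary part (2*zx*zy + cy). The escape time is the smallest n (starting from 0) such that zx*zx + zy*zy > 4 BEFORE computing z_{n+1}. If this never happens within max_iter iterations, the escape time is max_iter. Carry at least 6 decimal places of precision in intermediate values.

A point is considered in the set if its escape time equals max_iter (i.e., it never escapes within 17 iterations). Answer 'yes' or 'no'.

Answer: yes

Derivation:
z_0 = 0 + 0i, c = -0.3610 + -0.6010i
Iter 1: z = -0.3610 + -0.6010i, |z|^2 = 0.4915
Iter 2: z = -0.5919 + -0.1671i, |z|^2 = 0.3782
Iter 3: z = -0.0386 + -0.4032i, |z|^2 = 0.1641
Iter 4: z = -0.5221 + -0.5699i, |z|^2 = 0.5973
Iter 5: z = -0.4132 + -0.0059i, |z|^2 = 0.1707
Iter 6: z = -0.1903 + -0.5961i, |z|^2 = 0.3915
Iter 7: z = -0.6801 + -0.3741i, |z|^2 = 0.6025
Iter 8: z = -0.0384 + -0.0921i, |z|^2 = 0.0100
Iter 9: z = -0.3680 + -0.5939i, |z|^2 = 0.4882
Iter 10: z = -0.5783 + -0.1639i, |z|^2 = 0.3613
Iter 11: z = -0.0534 + -0.4115i, |z|^2 = 0.1722
Iter 12: z = -0.5275 + -0.5570i, |z|^2 = 0.5885
Iter 13: z = -0.3931 + -0.0134i, |z|^2 = 0.1547
Iter 14: z = -0.2067 + -0.5905i, |z|^2 = 0.3914
Iter 15: z = -0.6670 + -0.3569i, |z|^2 = 0.5723
Iter 16: z = -0.0435 + -0.1249i, |z|^2 = 0.0175
Did not escape in 17 iterations → in set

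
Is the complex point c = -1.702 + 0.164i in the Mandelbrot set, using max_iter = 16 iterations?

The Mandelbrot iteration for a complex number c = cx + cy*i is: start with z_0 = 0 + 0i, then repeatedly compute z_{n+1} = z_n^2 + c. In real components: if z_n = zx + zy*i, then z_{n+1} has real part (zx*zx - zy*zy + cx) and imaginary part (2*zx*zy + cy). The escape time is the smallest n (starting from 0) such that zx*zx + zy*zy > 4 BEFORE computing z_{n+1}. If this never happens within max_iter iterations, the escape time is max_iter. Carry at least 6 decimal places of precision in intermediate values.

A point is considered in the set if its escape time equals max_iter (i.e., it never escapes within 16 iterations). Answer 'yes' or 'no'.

z_0 = 0 + 0i, c = -1.7020 + 0.1640i
Iter 1: z = -1.7020 + 0.1640i, |z|^2 = 2.9237
Iter 2: z = 1.1679 + -0.3943i, |z|^2 = 1.5194
Iter 3: z = -0.4934 + -0.7569i, |z|^2 = 0.8164
Iter 4: z = -2.0314 + 0.9110i, |z|^2 = 4.9566
Escaped at iteration 4

Answer: no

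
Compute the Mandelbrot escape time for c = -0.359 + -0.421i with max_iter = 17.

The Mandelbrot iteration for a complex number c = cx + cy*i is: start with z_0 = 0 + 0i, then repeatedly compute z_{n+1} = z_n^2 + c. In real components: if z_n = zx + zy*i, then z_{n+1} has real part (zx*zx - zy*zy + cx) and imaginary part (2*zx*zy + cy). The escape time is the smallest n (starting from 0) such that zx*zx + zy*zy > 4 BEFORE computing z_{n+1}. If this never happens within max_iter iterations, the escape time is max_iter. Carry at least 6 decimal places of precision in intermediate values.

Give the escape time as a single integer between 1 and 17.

z_0 = 0 + 0i, c = -0.3590 + -0.4210i
Iter 1: z = -0.3590 + -0.4210i, |z|^2 = 0.3061
Iter 2: z = -0.4074 + -0.1187i, |z|^2 = 0.1800
Iter 3: z = -0.2072 + -0.3243i, |z|^2 = 0.1481
Iter 4: z = -0.4212 + -0.2867i, |z|^2 = 0.2596
Iter 5: z = -0.2637 + -0.1795i, |z|^2 = 0.1018
Iter 6: z = -0.3217 + -0.3263i, |z|^2 = 0.2100
Iter 7: z = -0.3620 + -0.2111i, |z|^2 = 0.1756
Iter 8: z = -0.2725 + -0.2682i, |z|^2 = 0.1462
Iter 9: z = -0.3567 + -0.2748i, |z|^2 = 0.2028
Iter 10: z = -0.3073 + -0.2249i, |z|^2 = 0.1450
Iter 11: z = -0.3152 + -0.2827i, |z|^2 = 0.1793
Iter 12: z = -0.3396 + -0.2428i, |z|^2 = 0.1743
Iter 13: z = -0.3026 + -0.2561i, |z|^2 = 0.1571
Iter 14: z = -0.3330 + -0.2660i, |z|^2 = 0.1817
Iter 15: z = -0.3189 + -0.2438i, |z|^2 = 0.1611
Iter 16: z = -0.3168 + -0.2655i, |z|^2 = 0.1708

Answer: 17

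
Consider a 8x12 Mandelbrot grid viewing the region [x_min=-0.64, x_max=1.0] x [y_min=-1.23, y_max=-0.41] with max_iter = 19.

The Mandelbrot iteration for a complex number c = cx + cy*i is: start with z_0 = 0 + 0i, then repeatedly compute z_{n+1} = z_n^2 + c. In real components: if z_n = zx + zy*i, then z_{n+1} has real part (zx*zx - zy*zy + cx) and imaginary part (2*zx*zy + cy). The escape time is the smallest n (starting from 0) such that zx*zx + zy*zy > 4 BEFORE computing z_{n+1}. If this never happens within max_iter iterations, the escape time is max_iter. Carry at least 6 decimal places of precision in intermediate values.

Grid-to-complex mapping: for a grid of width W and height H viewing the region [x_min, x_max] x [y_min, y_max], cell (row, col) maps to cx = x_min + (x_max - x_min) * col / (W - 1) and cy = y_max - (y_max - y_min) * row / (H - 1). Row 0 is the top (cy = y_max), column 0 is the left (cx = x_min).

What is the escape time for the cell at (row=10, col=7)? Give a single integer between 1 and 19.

Answer: 2

Derivation:
z_0 = 0 + 0i, c = 1.0000 + -1.1555i
Iter 1: z = 1.0000 + -1.1555i, |z|^2 = 2.3351
Iter 2: z = 0.6649 + -3.4664i, |z|^2 = 12.4578
Escaped at iteration 2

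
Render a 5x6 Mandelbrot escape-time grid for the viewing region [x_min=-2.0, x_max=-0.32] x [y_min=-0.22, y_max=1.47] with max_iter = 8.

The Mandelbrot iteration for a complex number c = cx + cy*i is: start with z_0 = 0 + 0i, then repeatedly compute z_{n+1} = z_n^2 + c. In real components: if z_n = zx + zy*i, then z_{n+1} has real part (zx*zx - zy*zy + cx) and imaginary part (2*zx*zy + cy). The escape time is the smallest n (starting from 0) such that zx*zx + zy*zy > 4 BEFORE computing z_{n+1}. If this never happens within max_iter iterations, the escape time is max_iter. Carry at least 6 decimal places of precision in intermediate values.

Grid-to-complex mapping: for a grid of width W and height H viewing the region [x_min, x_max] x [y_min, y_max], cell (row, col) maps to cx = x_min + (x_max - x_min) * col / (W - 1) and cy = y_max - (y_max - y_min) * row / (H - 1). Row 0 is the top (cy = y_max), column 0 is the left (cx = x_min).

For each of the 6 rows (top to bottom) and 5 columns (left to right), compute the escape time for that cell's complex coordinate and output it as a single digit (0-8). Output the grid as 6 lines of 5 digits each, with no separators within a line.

Answer: 11222
12334
13348
13688
16888
15888

Derivation:
(row=0, col=0): c = -2.0000 + 1.4700i → escape time 1
(row=0, col=1): c = -1.5800 + 1.4700i → escape time 1
(row=0, col=2): c = -1.1600 + 1.4700i → escape time 2
(row=0, col=3): c = -0.7400 + 1.4700i → escape time 2
(row=0, col=4): c = -0.3200 + 1.4700i → escape time 2
(row=1, col=0): c = -2.0000 + 1.1320i → escape time 1
(row=1, col=1): c = -1.5800 + 1.1320i → escape time 2
(row=1, col=2): c = -1.1600 + 1.1320i → escape time 3
(row=1, col=3): c = -0.7400 + 1.1320i → escape time 3
(row=1, col=4): c = -0.3200 + 1.1320i → escape time 4
(row=2, col=0): c = -2.0000 + 0.7940i → escape time 1
(row=2, col=1): c = -1.5800 + 0.7940i → escape time 3
(row=2, col=2): c = -1.1600 + 0.7940i → escape time 3
(row=2, col=3): c = -0.7400 + 0.7940i → escape time 4
(row=2, col=4): c = -0.3200 + 0.7940i → escape time 8
(row=3, col=0): c = -2.0000 + 0.4560i → escape time 1
(row=3, col=1): c = -1.5800 + 0.4560i → escape time 3
(row=3, col=2): c = -1.1600 + 0.4560i → escape time 6
(row=3, col=3): c = -0.7400 + 0.4560i → escape time 8
(row=3, col=4): c = -0.3200 + 0.4560i → escape time 8
(row=4, col=0): c = -2.0000 + 0.1180i → escape time 1
(row=4, col=1): c = -1.5800 + 0.1180i → escape time 6
(row=4, col=2): c = -1.1600 + 0.1180i → escape time 8
(row=4, col=3): c = -0.7400 + 0.1180i → escape time 8
(row=4, col=4): c = -0.3200 + 0.1180i → escape time 8
(row=5, col=0): c = -2.0000 + -0.2200i → escape time 1
(row=5, col=1): c = -1.5800 + -0.2200i → escape time 5
(row=5, col=2): c = -1.1600 + -0.2200i → escape time 8
(row=5, col=3): c = -0.7400 + -0.2200i → escape time 8
(row=5, col=4): c = -0.3200 + -0.2200i → escape time 8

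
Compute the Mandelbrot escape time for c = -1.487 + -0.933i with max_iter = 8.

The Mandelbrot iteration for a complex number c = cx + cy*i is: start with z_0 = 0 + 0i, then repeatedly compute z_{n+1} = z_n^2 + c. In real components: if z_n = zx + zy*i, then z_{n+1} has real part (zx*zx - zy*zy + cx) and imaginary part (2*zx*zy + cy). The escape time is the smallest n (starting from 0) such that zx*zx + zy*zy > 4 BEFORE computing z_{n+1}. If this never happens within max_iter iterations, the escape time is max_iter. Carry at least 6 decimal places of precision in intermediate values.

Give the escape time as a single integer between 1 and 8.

z_0 = 0 + 0i, c = -1.4870 + -0.9330i
Iter 1: z = -1.4870 + -0.9330i, |z|^2 = 3.0817
Iter 2: z = -0.1463 + 1.8417i, |z|^2 = 3.4134
Iter 3: z = -4.8576 + -1.4720i, |z|^2 = 25.7630
Escaped at iteration 3

Answer: 3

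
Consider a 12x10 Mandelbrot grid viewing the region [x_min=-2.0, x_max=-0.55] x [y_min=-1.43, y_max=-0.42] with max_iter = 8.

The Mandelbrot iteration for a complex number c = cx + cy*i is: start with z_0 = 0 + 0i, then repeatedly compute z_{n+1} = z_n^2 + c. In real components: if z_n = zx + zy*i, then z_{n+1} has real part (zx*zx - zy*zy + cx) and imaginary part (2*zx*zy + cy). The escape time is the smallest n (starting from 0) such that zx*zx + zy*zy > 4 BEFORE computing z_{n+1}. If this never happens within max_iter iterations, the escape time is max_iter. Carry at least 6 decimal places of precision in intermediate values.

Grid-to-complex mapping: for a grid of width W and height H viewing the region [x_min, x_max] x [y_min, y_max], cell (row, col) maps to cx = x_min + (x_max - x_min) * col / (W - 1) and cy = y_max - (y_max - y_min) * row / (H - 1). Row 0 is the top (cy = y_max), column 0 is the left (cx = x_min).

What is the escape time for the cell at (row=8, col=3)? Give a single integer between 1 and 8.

z_0 = 0 + 0i, c = -1.6045 + -1.3178i
Iter 1: z = -1.6045 + -1.3178i, |z|^2 = 4.3111
Escaped at iteration 1

Answer: 1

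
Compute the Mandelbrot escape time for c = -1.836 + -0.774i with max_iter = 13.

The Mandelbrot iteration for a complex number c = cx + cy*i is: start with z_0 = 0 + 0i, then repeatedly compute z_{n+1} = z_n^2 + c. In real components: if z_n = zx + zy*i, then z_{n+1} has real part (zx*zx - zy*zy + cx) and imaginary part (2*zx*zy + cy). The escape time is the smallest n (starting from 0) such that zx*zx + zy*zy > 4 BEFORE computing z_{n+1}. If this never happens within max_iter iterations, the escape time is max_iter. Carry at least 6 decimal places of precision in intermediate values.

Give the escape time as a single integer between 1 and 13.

z_0 = 0 + 0i, c = -1.8360 + -0.7740i
Iter 1: z = -1.8360 + -0.7740i, |z|^2 = 3.9700
Iter 2: z = 0.9358 + 2.0681i, |z|^2 = 5.1529
Escaped at iteration 2

Answer: 2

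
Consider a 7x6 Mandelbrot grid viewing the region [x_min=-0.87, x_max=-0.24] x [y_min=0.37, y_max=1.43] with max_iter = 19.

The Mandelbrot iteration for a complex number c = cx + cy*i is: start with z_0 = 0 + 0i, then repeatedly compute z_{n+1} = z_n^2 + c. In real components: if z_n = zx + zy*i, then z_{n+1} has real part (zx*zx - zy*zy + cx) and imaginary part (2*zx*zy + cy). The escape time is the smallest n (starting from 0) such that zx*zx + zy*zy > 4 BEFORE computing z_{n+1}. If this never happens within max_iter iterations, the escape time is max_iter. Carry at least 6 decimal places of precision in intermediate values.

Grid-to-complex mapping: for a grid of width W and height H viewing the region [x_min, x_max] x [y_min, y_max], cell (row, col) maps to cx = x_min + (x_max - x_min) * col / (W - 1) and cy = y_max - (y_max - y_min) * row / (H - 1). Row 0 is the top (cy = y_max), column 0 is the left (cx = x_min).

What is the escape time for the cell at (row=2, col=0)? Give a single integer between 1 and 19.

z_0 = 0 + 0i, c = -0.8700 + 1.0060i
Iter 1: z = -0.8700 + 1.0060i, |z|^2 = 1.7689
Iter 2: z = -1.1251 + -0.7444i, |z|^2 = 1.8201
Iter 3: z = -0.1583 + 2.6812i, |z|^2 = 7.2138
Escaped at iteration 3

Answer: 3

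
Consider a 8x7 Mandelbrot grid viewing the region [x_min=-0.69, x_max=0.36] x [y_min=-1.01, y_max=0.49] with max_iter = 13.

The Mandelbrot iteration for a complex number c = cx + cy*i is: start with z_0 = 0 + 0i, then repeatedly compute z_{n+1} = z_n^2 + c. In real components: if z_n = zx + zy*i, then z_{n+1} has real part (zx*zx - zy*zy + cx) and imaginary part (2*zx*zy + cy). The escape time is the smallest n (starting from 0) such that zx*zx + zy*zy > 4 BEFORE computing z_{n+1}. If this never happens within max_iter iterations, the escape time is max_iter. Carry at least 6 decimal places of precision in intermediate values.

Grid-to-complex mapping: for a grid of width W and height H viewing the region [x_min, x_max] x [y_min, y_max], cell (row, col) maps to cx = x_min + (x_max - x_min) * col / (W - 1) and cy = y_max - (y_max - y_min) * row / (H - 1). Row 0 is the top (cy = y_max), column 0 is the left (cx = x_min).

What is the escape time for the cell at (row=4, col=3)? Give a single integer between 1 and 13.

z_0 = 0 + 0i, c = -0.2400 + -0.5100i
Iter 1: z = -0.2400 + -0.5100i, |z|^2 = 0.3177
Iter 2: z = -0.4425 + -0.2652i, |z|^2 = 0.2661
Iter 3: z = -0.1145 + -0.2753i, |z|^2 = 0.0889
Iter 4: z = -0.3027 + -0.4469i, |z|^2 = 0.2914
Iter 5: z = -0.3481 + -0.2394i, |z|^2 = 0.1785
Iter 6: z = -0.1761 + -0.3433i, |z|^2 = 0.1489
Iter 7: z = -0.3268 + -0.3891i, |z|^2 = 0.2582
Iter 8: z = -0.2846 + -0.2557i, |z|^2 = 0.1464
Iter 9: z = -0.2244 + -0.3645i, |z|^2 = 0.1832
Iter 10: z = -0.3225 + -0.3464i, |z|^2 = 0.2240
Iter 11: z = -0.2560 + -0.2866i, |z|^2 = 0.1477
Iter 12: z = -0.2566 + -0.3633i, |z|^2 = 0.1978

Answer: 13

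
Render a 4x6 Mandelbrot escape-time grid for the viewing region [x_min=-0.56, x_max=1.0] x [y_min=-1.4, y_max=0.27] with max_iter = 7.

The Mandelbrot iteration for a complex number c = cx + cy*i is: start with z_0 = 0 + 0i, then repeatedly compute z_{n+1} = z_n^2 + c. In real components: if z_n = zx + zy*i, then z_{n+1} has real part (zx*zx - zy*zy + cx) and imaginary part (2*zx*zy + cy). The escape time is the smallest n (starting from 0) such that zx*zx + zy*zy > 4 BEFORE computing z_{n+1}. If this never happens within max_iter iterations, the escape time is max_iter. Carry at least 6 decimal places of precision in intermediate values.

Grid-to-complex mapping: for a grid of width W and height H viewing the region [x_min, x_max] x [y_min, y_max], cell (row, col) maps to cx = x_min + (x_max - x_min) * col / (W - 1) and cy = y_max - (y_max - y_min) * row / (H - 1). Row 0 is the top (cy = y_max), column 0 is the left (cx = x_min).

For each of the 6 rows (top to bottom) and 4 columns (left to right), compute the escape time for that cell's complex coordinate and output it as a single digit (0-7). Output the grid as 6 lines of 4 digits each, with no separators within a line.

(row=0, col=0): c = -0.5600 + 0.2700i → escape time 7
(row=0, col=1): c = -0.0400 + 0.2700i → escape time 7
(row=0, col=2): c = 0.4800 + 0.2700i → escape time 6
(row=0, col=3): c = 1.0000 + 0.2700i → escape time 2
(row=1, col=0): c = -0.5600 + -0.0640i → escape time 7
(row=1, col=1): c = -0.0400 + -0.0640i → escape time 7
(row=1, col=2): c = 0.4800 + -0.0640i → escape time 5
(row=1, col=3): c = 1.0000 + -0.0640i → escape time 2
(row=2, col=0): c = -0.5600 + -0.3980i → escape time 7
(row=2, col=1): c = -0.0400 + -0.3980i → escape time 7
(row=2, col=2): c = 0.4800 + -0.3980i → escape time 6
(row=2, col=3): c = 1.0000 + -0.3980i → escape time 2
(row=3, col=0): c = -0.5600 + -0.7320i → escape time 6
(row=3, col=1): c = -0.0400 + -0.7320i → escape time 7
(row=3, col=2): c = 0.4800 + -0.7320i → escape time 4
(row=3, col=3): c = 1.0000 + -0.7320i → escape time 2
(row=4, col=0): c = -0.5600 + -1.0660i → escape time 4
(row=4, col=1): c = -0.0400 + -1.0660i → escape time 5
(row=4, col=2): c = 0.4800 + -1.0660i → escape time 2
(row=4, col=3): c = 1.0000 + -1.0660i → escape time 2
(row=5, col=0): c = -0.5600 + -1.4000i → escape time 2
(row=5, col=1): c = -0.0400 + -1.4000i → escape time 2
(row=5, col=2): c = 0.4800 + -1.4000i → escape time 2
(row=5, col=3): c = 1.0000 + -1.4000i → escape time 2

Answer: 7762
7752
7762
6742
4522
2222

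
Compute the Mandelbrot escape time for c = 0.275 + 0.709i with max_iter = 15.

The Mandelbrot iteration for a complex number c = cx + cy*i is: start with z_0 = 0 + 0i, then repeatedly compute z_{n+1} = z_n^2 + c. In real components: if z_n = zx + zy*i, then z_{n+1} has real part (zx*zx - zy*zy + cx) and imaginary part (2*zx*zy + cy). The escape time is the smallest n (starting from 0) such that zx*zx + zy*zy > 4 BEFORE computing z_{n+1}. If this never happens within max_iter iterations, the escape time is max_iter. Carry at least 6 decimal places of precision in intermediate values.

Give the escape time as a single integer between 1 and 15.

z_0 = 0 + 0i, c = 0.2750 + 0.7090i
Iter 1: z = 0.2750 + 0.7090i, |z|^2 = 0.5783
Iter 2: z = -0.1521 + 1.0989i, |z|^2 = 1.2308
Iter 3: z = -0.9096 + 0.3748i, |z|^2 = 0.9678
Iter 4: z = 0.9618 + 0.0272i, |z|^2 = 0.9259
Iter 5: z = 1.1994 + 0.7613i, |z|^2 = 2.0182
Iter 6: z = 1.1340 + 2.5352i, |z|^2 = 7.7134
Escaped at iteration 6

Answer: 6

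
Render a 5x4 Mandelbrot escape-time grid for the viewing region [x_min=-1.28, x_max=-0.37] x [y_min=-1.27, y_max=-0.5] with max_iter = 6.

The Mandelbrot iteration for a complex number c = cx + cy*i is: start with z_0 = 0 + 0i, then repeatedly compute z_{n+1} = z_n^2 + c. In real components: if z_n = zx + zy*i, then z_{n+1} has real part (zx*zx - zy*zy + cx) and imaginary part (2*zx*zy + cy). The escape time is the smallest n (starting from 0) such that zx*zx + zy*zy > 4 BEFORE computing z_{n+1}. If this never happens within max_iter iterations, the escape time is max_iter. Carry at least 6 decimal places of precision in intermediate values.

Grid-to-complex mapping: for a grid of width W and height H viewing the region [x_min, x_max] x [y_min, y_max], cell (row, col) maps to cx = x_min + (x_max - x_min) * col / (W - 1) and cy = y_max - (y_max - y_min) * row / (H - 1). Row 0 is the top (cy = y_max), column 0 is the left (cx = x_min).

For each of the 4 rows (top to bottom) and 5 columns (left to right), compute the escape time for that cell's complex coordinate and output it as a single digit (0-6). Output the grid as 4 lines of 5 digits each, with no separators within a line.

Answer: 45666
33456
33345
22333

Derivation:
(row=0, col=0): c = -1.2800 + -0.5000i → escape time 4
(row=0, col=1): c = -1.0525 + -0.5000i → escape time 5
(row=0, col=2): c = -0.8250 + -0.5000i → escape time 6
(row=0, col=3): c = -0.5975 + -0.5000i → escape time 6
(row=0, col=4): c = -0.3700 + -0.5000i → escape time 6
(row=1, col=0): c = -1.2800 + -0.7567i → escape time 3
(row=1, col=1): c = -1.0525 + -0.7567i → escape time 3
(row=1, col=2): c = -0.8250 + -0.7567i → escape time 4
(row=1, col=3): c = -0.5975 + -0.7567i → escape time 5
(row=1, col=4): c = -0.3700 + -0.7567i → escape time 6
(row=2, col=0): c = -1.2800 + -1.0133i → escape time 3
(row=2, col=1): c = -1.0525 + -1.0133i → escape time 3
(row=2, col=2): c = -0.8250 + -1.0133i → escape time 3
(row=2, col=3): c = -0.5975 + -1.0133i → escape time 4
(row=2, col=4): c = -0.3700 + -1.0133i → escape time 5
(row=3, col=0): c = -1.2800 + -1.2700i → escape time 2
(row=3, col=1): c = -1.0525 + -1.2700i → escape time 2
(row=3, col=2): c = -0.8250 + -1.2700i → escape time 3
(row=3, col=3): c = -0.5975 + -1.2700i → escape time 3
(row=3, col=4): c = -0.3700 + -1.2700i → escape time 3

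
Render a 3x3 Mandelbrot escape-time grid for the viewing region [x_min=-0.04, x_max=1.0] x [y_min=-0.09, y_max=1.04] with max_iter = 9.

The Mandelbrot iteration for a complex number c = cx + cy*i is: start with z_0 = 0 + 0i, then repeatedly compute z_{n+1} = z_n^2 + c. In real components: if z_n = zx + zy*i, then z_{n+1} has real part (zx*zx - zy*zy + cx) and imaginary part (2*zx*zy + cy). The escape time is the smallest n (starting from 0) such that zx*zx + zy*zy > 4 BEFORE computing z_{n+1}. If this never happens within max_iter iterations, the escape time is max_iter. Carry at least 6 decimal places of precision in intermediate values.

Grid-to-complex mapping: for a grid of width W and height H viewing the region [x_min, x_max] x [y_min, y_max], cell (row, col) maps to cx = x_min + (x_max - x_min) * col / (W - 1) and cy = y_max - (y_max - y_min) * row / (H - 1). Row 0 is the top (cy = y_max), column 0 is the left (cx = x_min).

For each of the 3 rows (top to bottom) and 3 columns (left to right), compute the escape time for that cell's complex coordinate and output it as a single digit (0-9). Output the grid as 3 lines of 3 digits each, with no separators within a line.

(row=0, col=0): c = -0.0400 + 1.0400i → escape time 7
(row=0, col=1): c = 0.4800 + 1.0400i → escape time 2
(row=0, col=2): c = 1.0000 + 1.0400i → escape time 2
(row=1, col=0): c = -0.0400 + 0.4750i → escape time 9
(row=1, col=1): c = 0.4800 + 0.4750i → escape time 5
(row=1, col=2): c = 1.0000 + 0.4750i → escape time 2
(row=2, col=0): c = -0.0400 + -0.0900i → escape time 9
(row=2, col=1): c = 0.4800 + -0.0900i → escape time 5
(row=2, col=2): c = 1.0000 + -0.0900i → escape time 2

Answer: 722
952
952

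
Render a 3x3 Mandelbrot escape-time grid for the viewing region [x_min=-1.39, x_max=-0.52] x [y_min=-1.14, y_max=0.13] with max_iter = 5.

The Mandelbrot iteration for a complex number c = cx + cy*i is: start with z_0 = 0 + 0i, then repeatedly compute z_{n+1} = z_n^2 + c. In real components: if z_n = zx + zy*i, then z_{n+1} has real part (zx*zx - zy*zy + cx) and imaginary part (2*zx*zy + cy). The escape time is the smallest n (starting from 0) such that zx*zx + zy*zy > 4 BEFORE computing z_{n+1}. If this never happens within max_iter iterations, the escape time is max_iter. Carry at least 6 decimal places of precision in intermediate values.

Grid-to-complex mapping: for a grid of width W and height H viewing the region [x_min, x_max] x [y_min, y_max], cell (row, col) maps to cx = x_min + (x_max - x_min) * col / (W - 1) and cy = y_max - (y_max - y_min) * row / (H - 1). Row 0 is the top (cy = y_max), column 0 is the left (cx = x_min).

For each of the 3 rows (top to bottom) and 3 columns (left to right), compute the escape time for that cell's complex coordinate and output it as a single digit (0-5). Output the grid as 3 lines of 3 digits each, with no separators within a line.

(row=0, col=0): c = -1.3900 + 0.1300i → escape time 5
(row=0, col=1): c = -0.9550 + 0.1300i → escape time 5
(row=0, col=2): c = -0.5200 + 0.1300i → escape time 5
(row=1, col=0): c = -1.3900 + -0.5050i → escape time 3
(row=1, col=1): c = -0.9550 + -0.5050i → escape time 5
(row=1, col=2): c = -0.5200 + -0.5050i → escape time 5
(row=2, col=0): c = -1.3900 + -1.1400i → escape time 2
(row=2, col=1): c = -0.9550 + -1.1400i → escape time 3
(row=2, col=2): c = -0.5200 + -1.1400i → escape time 3

Answer: 555
355
233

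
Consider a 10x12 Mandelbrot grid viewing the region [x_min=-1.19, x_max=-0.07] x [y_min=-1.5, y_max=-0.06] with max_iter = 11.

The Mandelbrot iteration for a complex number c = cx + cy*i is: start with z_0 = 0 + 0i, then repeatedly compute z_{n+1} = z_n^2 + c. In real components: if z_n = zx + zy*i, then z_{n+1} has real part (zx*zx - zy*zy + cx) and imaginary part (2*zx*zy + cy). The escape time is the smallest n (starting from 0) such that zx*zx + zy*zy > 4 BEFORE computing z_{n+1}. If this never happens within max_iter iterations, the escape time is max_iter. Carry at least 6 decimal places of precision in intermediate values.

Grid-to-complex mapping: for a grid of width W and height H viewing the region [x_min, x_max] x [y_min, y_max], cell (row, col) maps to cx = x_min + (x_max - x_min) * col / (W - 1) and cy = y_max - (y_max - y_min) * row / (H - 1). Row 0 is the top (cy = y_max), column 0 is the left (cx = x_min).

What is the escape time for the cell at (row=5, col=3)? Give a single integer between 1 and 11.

z_0 = 0 + 0i, c = -0.8167 + -0.7145i
Iter 1: z = -0.8167 + -0.7145i, |z|^2 = 1.1775
Iter 2: z = -0.6603 + 0.4525i, |z|^2 = 0.6408
Iter 3: z = -0.5855 + -1.3122i, |z|^2 = 2.0646
Iter 4: z = -2.1957 + 0.8219i, |z|^2 = 5.4966
Escaped at iteration 4

Answer: 4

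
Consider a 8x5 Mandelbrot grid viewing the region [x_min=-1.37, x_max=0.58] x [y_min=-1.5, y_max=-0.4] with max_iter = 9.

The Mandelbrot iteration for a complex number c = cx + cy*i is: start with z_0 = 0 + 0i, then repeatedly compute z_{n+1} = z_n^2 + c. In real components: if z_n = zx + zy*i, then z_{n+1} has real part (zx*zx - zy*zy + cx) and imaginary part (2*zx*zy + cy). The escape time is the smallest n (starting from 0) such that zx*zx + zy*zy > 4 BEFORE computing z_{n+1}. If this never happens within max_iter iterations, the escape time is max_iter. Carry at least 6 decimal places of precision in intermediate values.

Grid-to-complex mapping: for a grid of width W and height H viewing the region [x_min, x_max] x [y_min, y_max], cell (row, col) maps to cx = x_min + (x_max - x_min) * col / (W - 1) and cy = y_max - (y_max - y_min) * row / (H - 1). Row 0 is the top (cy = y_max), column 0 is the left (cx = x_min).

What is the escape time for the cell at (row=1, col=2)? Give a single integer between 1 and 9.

z_0 = 0 + 0i, c = -0.8129 + -0.6750i
Iter 1: z = -0.8129 + -0.6750i, |z|^2 = 1.1164
Iter 2: z = -0.6077 + 0.4224i, |z|^2 = 0.5477
Iter 3: z = -0.6219 + -1.1884i, |z|^2 = 1.7990
Iter 4: z = -1.8383 + 0.8031i, |z|^2 = 4.0244
Escaped at iteration 4

Answer: 4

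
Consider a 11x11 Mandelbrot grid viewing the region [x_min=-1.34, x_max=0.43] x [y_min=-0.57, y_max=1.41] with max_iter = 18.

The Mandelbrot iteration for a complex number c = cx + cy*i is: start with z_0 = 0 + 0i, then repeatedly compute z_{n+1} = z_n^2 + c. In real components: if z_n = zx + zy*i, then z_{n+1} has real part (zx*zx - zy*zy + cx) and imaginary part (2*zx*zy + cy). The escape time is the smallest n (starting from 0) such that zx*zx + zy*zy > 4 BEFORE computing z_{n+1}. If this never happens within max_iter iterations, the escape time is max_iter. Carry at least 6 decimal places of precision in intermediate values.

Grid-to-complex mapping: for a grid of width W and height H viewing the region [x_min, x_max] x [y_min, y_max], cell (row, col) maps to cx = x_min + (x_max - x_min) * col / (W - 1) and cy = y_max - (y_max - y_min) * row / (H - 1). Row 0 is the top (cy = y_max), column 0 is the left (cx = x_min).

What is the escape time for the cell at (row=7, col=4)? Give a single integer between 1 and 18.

z_0 = 0 + 0i, c = -0.6320 + 0.0240i
Iter 1: z = -0.6320 + 0.0240i, |z|^2 = 0.4000
Iter 2: z = -0.2332 + -0.0063i, |z|^2 = 0.0544
Iter 3: z = -0.5777 + 0.0270i, |z|^2 = 0.3344
Iter 4: z = -0.2990 + -0.0071i, |z|^2 = 0.0895
Iter 5: z = -0.5426 + 0.0283i, |z|^2 = 0.2953
Iter 6: z = -0.3383 + -0.0067i, |z|^2 = 0.1145
Iter 7: z = -0.5176 + 0.0285i, |z|^2 = 0.2687
Iter 8: z = -0.3649 + -0.0055i, |z|^2 = 0.1332
Iter 9: z = -0.4989 + 0.0280i, |z|^2 = 0.2496
Iter 10: z = -0.3839 + -0.0040i, |z|^2 = 0.1474
Iter 11: z = -0.4846 + 0.0270i, |z|^2 = 0.2356
Iter 12: z = -0.3979 + -0.0022i, |z|^2 = 0.1583
Iter 13: z = -0.4737 + 0.0258i, |z|^2 = 0.2251
Iter 14: z = -0.4083 + -0.0004i, |z|^2 = 0.1667
Iter 15: z = -0.4653 + 0.0243i, |z|^2 = 0.2171
Iter 16: z = -0.4161 + 0.0014i, |z|^2 = 0.1731
Iter 17: z = -0.4589 + 0.0229i, |z|^2 = 0.2111

Answer: 18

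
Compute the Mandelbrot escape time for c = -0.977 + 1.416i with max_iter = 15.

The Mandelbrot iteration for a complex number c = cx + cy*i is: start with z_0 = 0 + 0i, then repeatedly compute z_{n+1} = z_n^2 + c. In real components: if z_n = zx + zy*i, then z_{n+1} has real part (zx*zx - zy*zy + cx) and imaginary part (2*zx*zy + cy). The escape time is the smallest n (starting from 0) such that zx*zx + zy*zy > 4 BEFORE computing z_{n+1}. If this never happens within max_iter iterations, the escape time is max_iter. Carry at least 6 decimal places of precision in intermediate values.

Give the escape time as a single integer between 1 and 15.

Answer: 2

Derivation:
z_0 = 0 + 0i, c = -0.9770 + 1.4160i
Iter 1: z = -0.9770 + 1.4160i, |z|^2 = 2.9596
Iter 2: z = -2.0275 + -1.3509i, |z|^2 = 5.9357
Escaped at iteration 2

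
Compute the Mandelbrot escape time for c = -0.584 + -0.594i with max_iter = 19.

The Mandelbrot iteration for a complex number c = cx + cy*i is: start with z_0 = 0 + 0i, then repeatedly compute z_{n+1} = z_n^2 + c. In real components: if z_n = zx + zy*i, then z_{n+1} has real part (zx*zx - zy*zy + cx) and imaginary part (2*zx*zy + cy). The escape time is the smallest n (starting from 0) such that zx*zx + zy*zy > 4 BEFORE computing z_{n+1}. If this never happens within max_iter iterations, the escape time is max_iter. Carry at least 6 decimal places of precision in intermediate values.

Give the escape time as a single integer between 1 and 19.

z_0 = 0 + 0i, c = -0.5840 + -0.5940i
Iter 1: z = -0.5840 + -0.5940i, |z|^2 = 0.6939
Iter 2: z = -0.5958 + 0.0998i, |z|^2 = 0.3649
Iter 3: z = -0.2390 + -0.7129i, |z|^2 = 0.5654
Iter 4: z = -1.0351 + -0.2532i, |z|^2 = 1.1356
Iter 5: z = 0.4233 + -0.0698i, |z|^2 = 0.1841
Iter 6: z = -0.4097 + -0.6531i, |z|^2 = 0.5943
Iter 7: z = -0.8427 + -0.0589i, |z|^2 = 0.7136
Iter 8: z = 0.1227 + -0.4947i, |z|^2 = 0.2597
Iter 9: z = -0.8137 + -0.7153i, |z|^2 = 1.1738
Iter 10: z = -0.4337 + 0.5701i, |z|^2 = 0.5131
Iter 11: z = -0.7209 + -1.0885i, |z|^2 = 1.7045
Iter 12: z = -1.2491 + 0.9754i, |z|^2 = 2.5116
Iter 13: z = 0.0248 + -3.0307i, |z|^2 = 9.1857
Escaped at iteration 13

Answer: 13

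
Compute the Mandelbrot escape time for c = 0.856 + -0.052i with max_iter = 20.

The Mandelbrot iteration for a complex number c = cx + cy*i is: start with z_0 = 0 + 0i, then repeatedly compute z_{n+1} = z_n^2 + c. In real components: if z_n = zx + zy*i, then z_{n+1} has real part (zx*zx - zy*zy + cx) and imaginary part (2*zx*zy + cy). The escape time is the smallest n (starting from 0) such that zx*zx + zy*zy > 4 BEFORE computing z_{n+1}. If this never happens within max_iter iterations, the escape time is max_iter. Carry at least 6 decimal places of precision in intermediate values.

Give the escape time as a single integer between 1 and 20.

z_0 = 0 + 0i, c = 0.8560 + -0.0520i
Iter 1: z = 0.8560 + -0.0520i, |z|^2 = 0.7354
Iter 2: z = 1.5860 + -0.1410i, |z|^2 = 2.5354
Iter 3: z = 3.3516 + -0.4993i, |z|^2 = 11.4826
Escaped at iteration 3

Answer: 3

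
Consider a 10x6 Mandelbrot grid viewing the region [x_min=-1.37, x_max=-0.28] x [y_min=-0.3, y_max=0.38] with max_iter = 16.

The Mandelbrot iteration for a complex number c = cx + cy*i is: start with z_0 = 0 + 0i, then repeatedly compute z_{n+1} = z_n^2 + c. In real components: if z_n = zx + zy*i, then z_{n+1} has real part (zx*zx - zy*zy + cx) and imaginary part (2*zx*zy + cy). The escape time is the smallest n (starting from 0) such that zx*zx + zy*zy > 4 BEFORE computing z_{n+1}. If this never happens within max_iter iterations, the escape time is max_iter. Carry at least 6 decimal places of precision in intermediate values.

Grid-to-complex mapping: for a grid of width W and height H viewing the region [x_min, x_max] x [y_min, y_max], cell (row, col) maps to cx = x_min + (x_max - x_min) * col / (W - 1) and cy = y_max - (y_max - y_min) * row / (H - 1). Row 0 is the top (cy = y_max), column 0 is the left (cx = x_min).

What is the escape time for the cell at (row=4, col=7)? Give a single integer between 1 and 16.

Answer: 16

Derivation:
z_0 = 0 + 0i, c = -0.5222 + -0.1640i
Iter 1: z = -0.5222 + -0.1640i, |z|^2 = 0.2996
Iter 2: z = -0.2764 + 0.0073i, |z|^2 = 0.0765
Iter 3: z = -0.4459 + -0.1680i, |z|^2 = 0.2270
Iter 4: z = -0.3516 + -0.0142i, |z|^2 = 0.1239
Iter 5: z = -0.3988 + -0.1540i, |z|^2 = 0.1827
Iter 6: z = -0.3869 + -0.0411i, |z|^2 = 0.1514
Iter 7: z = -0.3742 + -0.1322i, |z|^2 = 0.1575
Iter 8: z = -0.3997 + -0.0651i, |z|^2 = 0.1640
Iter 9: z = -0.3667 + -0.1120i, |z|^2 = 0.1470
Iter 10: z = -0.4003 + -0.0819i, |z|^2 = 0.1669
Iter 11: z = -0.3687 + -0.0985i, |z|^2 = 0.1456
Iter 12: z = -0.3960 + -0.0914i, |z|^2 = 0.1651
Iter 13: z = -0.3738 + -0.0916i, |z|^2 = 0.1481
Iter 14: z = -0.3909 + -0.0955i, |z|^2 = 0.1619
Iter 15: z = -0.3785 + -0.0893i, |z|^2 = 0.1513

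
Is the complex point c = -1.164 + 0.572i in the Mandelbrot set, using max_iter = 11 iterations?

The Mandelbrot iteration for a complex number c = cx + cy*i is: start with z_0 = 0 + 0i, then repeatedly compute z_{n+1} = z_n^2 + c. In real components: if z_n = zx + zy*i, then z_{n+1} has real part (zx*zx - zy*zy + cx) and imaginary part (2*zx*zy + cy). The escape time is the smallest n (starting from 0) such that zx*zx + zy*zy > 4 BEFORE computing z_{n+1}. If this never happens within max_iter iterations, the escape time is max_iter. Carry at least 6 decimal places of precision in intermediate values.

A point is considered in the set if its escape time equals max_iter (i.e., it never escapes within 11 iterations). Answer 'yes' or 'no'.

Answer: no

Derivation:
z_0 = 0 + 0i, c = -1.1640 + 0.5720i
Iter 1: z = -1.1640 + 0.5720i, |z|^2 = 1.6821
Iter 2: z = -0.1363 + -0.7596i, |z|^2 = 0.5956
Iter 3: z = -1.7224 + 0.7791i, |z|^2 = 3.5737
Iter 4: z = 1.1959 + -2.1117i, |z|^2 = 5.8896
Escaped at iteration 4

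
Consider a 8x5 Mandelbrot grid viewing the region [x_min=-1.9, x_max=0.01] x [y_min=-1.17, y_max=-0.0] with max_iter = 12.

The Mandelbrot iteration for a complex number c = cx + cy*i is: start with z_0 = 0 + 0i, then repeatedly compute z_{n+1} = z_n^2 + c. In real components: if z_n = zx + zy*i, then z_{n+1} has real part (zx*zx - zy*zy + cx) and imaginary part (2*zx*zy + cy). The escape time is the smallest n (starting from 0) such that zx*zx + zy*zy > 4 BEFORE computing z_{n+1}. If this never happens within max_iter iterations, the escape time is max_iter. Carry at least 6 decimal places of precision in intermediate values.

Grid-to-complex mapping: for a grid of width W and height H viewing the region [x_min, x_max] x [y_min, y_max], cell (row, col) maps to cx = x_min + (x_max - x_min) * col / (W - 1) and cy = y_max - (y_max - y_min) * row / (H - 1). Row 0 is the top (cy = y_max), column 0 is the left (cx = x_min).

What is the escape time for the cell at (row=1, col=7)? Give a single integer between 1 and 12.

Answer: 12

Derivation:
z_0 = 0 + 0i, c = 0.0100 + -0.2925i
Iter 1: z = 0.0100 + -0.2925i, |z|^2 = 0.0857
Iter 2: z = -0.0755 + -0.2984i, |z|^2 = 0.0947
Iter 3: z = -0.0733 + -0.2475i, |z|^2 = 0.0666
Iter 4: z = -0.0459 + -0.2562i, |z|^2 = 0.0677
Iter 5: z = -0.0535 + -0.2690i, |z|^2 = 0.0752
Iter 6: z = -0.0595 + -0.2637i, |z|^2 = 0.0731
Iter 7: z = -0.0560 + -0.2611i, |z|^2 = 0.0713
Iter 8: z = -0.0551 + -0.2633i, |z|^2 = 0.0723
Iter 9: z = -0.0563 + -0.2635i, |z|^2 = 0.0726
Iter 10: z = -0.0563 + -0.2628i, |z|^2 = 0.0723
Iter 11: z = -0.0559 + -0.2629i, |z|^2 = 0.0723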